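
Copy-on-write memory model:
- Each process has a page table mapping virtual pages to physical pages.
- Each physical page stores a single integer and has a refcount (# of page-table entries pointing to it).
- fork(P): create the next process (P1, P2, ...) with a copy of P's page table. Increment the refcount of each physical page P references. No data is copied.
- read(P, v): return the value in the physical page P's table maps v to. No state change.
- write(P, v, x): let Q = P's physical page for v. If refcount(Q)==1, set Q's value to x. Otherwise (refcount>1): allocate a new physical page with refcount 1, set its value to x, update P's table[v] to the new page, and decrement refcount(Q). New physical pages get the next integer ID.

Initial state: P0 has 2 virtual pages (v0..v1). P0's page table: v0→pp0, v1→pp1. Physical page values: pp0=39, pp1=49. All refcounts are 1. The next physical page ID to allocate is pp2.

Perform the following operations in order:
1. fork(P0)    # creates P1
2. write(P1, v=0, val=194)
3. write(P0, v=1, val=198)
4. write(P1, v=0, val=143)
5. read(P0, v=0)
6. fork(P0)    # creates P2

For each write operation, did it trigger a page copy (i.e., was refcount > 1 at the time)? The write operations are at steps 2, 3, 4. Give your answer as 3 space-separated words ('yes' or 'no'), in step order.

Op 1: fork(P0) -> P1. 2 ppages; refcounts: pp0:2 pp1:2
Op 2: write(P1, v0, 194). refcount(pp0)=2>1 -> COPY to pp2. 3 ppages; refcounts: pp0:1 pp1:2 pp2:1
Op 3: write(P0, v1, 198). refcount(pp1)=2>1 -> COPY to pp3. 4 ppages; refcounts: pp0:1 pp1:1 pp2:1 pp3:1
Op 4: write(P1, v0, 143). refcount(pp2)=1 -> write in place. 4 ppages; refcounts: pp0:1 pp1:1 pp2:1 pp3:1
Op 5: read(P0, v0) -> 39. No state change.
Op 6: fork(P0) -> P2. 4 ppages; refcounts: pp0:2 pp1:1 pp2:1 pp3:2

yes yes no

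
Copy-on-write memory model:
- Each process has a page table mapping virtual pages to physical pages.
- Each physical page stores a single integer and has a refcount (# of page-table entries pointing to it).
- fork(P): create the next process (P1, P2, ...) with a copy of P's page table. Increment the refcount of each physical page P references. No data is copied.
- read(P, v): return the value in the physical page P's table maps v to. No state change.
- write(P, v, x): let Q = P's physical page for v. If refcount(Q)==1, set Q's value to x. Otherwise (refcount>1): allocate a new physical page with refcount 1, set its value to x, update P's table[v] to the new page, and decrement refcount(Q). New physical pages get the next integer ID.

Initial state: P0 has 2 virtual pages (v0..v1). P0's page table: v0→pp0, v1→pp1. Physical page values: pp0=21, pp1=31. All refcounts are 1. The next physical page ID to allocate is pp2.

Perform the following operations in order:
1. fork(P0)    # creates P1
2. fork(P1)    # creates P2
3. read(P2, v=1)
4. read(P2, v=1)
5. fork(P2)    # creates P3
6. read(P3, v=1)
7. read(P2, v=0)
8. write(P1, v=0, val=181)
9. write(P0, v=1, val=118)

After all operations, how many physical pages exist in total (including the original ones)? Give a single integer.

Op 1: fork(P0) -> P1. 2 ppages; refcounts: pp0:2 pp1:2
Op 2: fork(P1) -> P2. 2 ppages; refcounts: pp0:3 pp1:3
Op 3: read(P2, v1) -> 31. No state change.
Op 4: read(P2, v1) -> 31. No state change.
Op 5: fork(P2) -> P3. 2 ppages; refcounts: pp0:4 pp1:4
Op 6: read(P3, v1) -> 31. No state change.
Op 7: read(P2, v0) -> 21. No state change.
Op 8: write(P1, v0, 181). refcount(pp0)=4>1 -> COPY to pp2. 3 ppages; refcounts: pp0:3 pp1:4 pp2:1
Op 9: write(P0, v1, 118). refcount(pp1)=4>1 -> COPY to pp3. 4 ppages; refcounts: pp0:3 pp1:3 pp2:1 pp3:1

Answer: 4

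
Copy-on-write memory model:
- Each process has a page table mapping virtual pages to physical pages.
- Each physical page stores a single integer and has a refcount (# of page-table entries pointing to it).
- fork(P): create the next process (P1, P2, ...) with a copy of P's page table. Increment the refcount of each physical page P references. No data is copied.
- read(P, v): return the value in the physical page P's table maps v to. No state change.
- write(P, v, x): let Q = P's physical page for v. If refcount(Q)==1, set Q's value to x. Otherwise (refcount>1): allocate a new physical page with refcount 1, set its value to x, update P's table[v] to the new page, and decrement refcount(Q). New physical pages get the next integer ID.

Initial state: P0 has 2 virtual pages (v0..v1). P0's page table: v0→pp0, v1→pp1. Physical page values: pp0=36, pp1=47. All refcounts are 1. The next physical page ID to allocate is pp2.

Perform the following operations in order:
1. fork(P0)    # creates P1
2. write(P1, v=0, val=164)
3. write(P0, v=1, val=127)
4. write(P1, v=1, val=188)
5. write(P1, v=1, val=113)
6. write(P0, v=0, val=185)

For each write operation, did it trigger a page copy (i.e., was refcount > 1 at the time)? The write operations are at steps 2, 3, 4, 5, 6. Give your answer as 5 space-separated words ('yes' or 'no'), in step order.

Op 1: fork(P0) -> P1. 2 ppages; refcounts: pp0:2 pp1:2
Op 2: write(P1, v0, 164). refcount(pp0)=2>1 -> COPY to pp2. 3 ppages; refcounts: pp0:1 pp1:2 pp2:1
Op 3: write(P0, v1, 127). refcount(pp1)=2>1 -> COPY to pp3. 4 ppages; refcounts: pp0:1 pp1:1 pp2:1 pp3:1
Op 4: write(P1, v1, 188). refcount(pp1)=1 -> write in place. 4 ppages; refcounts: pp0:1 pp1:1 pp2:1 pp3:1
Op 5: write(P1, v1, 113). refcount(pp1)=1 -> write in place. 4 ppages; refcounts: pp0:1 pp1:1 pp2:1 pp3:1
Op 6: write(P0, v0, 185). refcount(pp0)=1 -> write in place. 4 ppages; refcounts: pp0:1 pp1:1 pp2:1 pp3:1

yes yes no no no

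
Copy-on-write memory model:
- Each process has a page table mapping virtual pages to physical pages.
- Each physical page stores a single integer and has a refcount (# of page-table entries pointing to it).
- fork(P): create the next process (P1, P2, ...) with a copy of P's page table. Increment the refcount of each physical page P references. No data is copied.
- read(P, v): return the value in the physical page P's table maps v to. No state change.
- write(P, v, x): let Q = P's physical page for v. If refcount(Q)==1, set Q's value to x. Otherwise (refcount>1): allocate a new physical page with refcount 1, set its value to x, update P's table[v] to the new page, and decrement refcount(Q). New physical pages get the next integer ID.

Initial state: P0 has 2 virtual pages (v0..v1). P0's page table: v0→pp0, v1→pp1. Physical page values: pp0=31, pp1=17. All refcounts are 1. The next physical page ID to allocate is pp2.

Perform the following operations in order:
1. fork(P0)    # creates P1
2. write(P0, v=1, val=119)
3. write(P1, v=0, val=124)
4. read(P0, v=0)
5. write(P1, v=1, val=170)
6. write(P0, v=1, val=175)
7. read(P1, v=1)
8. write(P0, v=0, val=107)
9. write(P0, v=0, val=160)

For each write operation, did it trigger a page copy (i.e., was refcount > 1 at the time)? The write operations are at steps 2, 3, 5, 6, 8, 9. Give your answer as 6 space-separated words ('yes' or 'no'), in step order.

Op 1: fork(P0) -> P1. 2 ppages; refcounts: pp0:2 pp1:2
Op 2: write(P0, v1, 119). refcount(pp1)=2>1 -> COPY to pp2. 3 ppages; refcounts: pp0:2 pp1:1 pp2:1
Op 3: write(P1, v0, 124). refcount(pp0)=2>1 -> COPY to pp3. 4 ppages; refcounts: pp0:1 pp1:1 pp2:1 pp3:1
Op 4: read(P0, v0) -> 31. No state change.
Op 5: write(P1, v1, 170). refcount(pp1)=1 -> write in place. 4 ppages; refcounts: pp0:1 pp1:1 pp2:1 pp3:1
Op 6: write(P0, v1, 175). refcount(pp2)=1 -> write in place. 4 ppages; refcounts: pp0:1 pp1:1 pp2:1 pp3:1
Op 7: read(P1, v1) -> 170. No state change.
Op 8: write(P0, v0, 107). refcount(pp0)=1 -> write in place. 4 ppages; refcounts: pp0:1 pp1:1 pp2:1 pp3:1
Op 9: write(P0, v0, 160). refcount(pp0)=1 -> write in place. 4 ppages; refcounts: pp0:1 pp1:1 pp2:1 pp3:1

yes yes no no no no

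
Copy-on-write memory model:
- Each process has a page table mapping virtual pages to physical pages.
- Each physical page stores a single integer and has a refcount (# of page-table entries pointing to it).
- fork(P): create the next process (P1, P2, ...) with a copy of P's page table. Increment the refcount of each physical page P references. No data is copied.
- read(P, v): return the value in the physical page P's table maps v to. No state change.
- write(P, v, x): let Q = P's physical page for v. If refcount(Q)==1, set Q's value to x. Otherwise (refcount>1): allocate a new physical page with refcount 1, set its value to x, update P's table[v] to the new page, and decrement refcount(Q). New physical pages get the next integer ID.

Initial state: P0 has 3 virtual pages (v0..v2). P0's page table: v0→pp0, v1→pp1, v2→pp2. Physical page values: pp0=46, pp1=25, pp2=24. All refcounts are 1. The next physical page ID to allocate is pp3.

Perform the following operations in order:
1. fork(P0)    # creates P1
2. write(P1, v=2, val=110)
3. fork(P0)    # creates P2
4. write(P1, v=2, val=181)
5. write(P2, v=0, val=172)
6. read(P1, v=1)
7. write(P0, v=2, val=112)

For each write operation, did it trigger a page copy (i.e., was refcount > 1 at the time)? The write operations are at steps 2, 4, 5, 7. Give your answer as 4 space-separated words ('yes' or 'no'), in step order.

Op 1: fork(P0) -> P1. 3 ppages; refcounts: pp0:2 pp1:2 pp2:2
Op 2: write(P1, v2, 110). refcount(pp2)=2>1 -> COPY to pp3. 4 ppages; refcounts: pp0:2 pp1:2 pp2:1 pp3:1
Op 3: fork(P0) -> P2. 4 ppages; refcounts: pp0:3 pp1:3 pp2:2 pp3:1
Op 4: write(P1, v2, 181). refcount(pp3)=1 -> write in place. 4 ppages; refcounts: pp0:3 pp1:3 pp2:2 pp3:1
Op 5: write(P2, v0, 172). refcount(pp0)=3>1 -> COPY to pp4. 5 ppages; refcounts: pp0:2 pp1:3 pp2:2 pp3:1 pp4:1
Op 6: read(P1, v1) -> 25. No state change.
Op 7: write(P0, v2, 112). refcount(pp2)=2>1 -> COPY to pp5. 6 ppages; refcounts: pp0:2 pp1:3 pp2:1 pp3:1 pp4:1 pp5:1

yes no yes yes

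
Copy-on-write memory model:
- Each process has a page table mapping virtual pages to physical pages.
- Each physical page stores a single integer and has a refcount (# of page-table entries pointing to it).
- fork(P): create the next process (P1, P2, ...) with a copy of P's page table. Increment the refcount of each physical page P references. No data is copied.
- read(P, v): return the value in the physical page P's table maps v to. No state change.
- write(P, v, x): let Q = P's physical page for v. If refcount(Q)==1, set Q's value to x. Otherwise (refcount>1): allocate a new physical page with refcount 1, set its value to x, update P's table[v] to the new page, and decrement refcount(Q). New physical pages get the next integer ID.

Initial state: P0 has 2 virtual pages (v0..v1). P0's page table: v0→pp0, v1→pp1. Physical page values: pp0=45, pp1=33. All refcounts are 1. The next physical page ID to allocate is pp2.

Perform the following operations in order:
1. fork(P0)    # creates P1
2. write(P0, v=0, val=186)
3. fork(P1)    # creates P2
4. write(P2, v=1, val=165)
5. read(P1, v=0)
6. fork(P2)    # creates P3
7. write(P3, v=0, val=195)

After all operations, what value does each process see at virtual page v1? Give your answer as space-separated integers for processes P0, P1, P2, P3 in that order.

Answer: 33 33 165 165

Derivation:
Op 1: fork(P0) -> P1. 2 ppages; refcounts: pp0:2 pp1:2
Op 2: write(P0, v0, 186). refcount(pp0)=2>1 -> COPY to pp2. 3 ppages; refcounts: pp0:1 pp1:2 pp2:1
Op 3: fork(P1) -> P2. 3 ppages; refcounts: pp0:2 pp1:3 pp2:1
Op 4: write(P2, v1, 165). refcount(pp1)=3>1 -> COPY to pp3. 4 ppages; refcounts: pp0:2 pp1:2 pp2:1 pp3:1
Op 5: read(P1, v0) -> 45. No state change.
Op 6: fork(P2) -> P3. 4 ppages; refcounts: pp0:3 pp1:2 pp2:1 pp3:2
Op 7: write(P3, v0, 195). refcount(pp0)=3>1 -> COPY to pp4. 5 ppages; refcounts: pp0:2 pp1:2 pp2:1 pp3:2 pp4:1
P0: v1 -> pp1 = 33
P1: v1 -> pp1 = 33
P2: v1 -> pp3 = 165
P3: v1 -> pp3 = 165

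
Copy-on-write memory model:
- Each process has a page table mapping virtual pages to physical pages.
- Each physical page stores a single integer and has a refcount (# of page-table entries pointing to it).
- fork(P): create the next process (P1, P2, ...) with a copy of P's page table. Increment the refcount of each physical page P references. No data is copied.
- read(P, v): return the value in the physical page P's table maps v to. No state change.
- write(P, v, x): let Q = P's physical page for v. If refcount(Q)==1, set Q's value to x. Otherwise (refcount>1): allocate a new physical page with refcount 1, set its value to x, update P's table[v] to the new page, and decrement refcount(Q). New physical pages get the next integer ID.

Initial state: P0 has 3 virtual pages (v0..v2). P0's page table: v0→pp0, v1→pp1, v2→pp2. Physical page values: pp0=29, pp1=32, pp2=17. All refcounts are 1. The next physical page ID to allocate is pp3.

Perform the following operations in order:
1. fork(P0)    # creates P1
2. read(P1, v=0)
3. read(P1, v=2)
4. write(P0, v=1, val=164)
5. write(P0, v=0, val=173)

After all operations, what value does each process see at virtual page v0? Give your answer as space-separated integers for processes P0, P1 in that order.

Op 1: fork(P0) -> P1. 3 ppages; refcounts: pp0:2 pp1:2 pp2:2
Op 2: read(P1, v0) -> 29. No state change.
Op 3: read(P1, v2) -> 17. No state change.
Op 4: write(P0, v1, 164). refcount(pp1)=2>1 -> COPY to pp3. 4 ppages; refcounts: pp0:2 pp1:1 pp2:2 pp3:1
Op 5: write(P0, v0, 173). refcount(pp0)=2>1 -> COPY to pp4. 5 ppages; refcounts: pp0:1 pp1:1 pp2:2 pp3:1 pp4:1
P0: v0 -> pp4 = 173
P1: v0 -> pp0 = 29

Answer: 173 29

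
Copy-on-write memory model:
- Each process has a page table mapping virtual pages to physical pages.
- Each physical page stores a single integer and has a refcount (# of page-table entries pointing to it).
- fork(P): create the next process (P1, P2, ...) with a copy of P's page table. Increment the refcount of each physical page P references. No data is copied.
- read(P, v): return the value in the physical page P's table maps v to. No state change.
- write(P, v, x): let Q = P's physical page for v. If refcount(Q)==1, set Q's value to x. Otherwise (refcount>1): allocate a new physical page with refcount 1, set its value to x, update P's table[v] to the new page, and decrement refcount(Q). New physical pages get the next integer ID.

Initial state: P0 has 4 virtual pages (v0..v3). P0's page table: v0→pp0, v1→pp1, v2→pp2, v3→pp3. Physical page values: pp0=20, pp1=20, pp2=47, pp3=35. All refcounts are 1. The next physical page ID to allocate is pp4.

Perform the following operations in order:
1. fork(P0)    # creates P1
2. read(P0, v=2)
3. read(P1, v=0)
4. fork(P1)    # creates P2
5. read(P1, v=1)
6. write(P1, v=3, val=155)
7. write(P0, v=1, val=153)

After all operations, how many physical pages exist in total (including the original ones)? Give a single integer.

Op 1: fork(P0) -> P1. 4 ppages; refcounts: pp0:2 pp1:2 pp2:2 pp3:2
Op 2: read(P0, v2) -> 47. No state change.
Op 3: read(P1, v0) -> 20. No state change.
Op 4: fork(P1) -> P2. 4 ppages; refcounts: pp0:3 pp1:3 pp2:3 pp3:3
Op 5: read(P1, v1) -> 20. No state change.
Op 6: write(P1, v3, 155). refcount(pp3)=3>1 -> COPY to pp4. 5 ppages; refcounts: pp0:3 pp1:3 pp2:3 pp3:2 pp4:1
Op 7: write(P0, v1, 153). refcount(pp1)=3>1 -> COPY to pp5. 6 ppages; refcounts: pp0:3 pp1:2 pp2:3 pp3:2 pp4:1 pp5:1

Answer: 6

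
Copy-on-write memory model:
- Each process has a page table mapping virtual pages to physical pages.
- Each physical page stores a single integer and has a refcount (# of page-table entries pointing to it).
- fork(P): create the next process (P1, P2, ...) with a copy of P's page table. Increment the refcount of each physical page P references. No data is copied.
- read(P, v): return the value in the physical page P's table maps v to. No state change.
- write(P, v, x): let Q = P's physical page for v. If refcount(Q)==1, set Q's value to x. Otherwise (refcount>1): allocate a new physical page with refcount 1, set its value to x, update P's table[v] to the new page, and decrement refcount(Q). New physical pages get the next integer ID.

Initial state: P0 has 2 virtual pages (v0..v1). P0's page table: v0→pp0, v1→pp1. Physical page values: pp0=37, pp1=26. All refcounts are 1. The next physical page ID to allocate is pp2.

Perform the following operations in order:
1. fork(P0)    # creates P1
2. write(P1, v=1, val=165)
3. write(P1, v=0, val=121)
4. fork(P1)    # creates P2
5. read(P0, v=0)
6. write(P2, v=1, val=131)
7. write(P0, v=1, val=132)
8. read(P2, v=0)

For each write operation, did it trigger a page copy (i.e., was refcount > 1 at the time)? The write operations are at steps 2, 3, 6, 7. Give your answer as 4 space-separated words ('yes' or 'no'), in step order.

Op 1: fork(P0) -> P1. 2 ppages; refcounts: pp0:2 pp1:2
Op 2: write(P1, v1, 165). refcount(pp1)=2>1 -> COPY to pp2. 3 ppages; refcounts: pp0:2 pp1:1 pp2:1
Op 3: write(P1, v0, 121). refcount(pp0)=2>1 -> COPY to pp3. 4 ppages; refcounts: pp0:1 pp1:1 pp2:1 pp3:1
Op 4: fork(P1) -> P2. 4 ppages; refcounts: pp0:1 pp1:1 pp2:2 pp3:2
Op 5: read(P0, v0) -> 37. No state change.
Op 6: write(P2, v1, 131). refcount(pp2)=2>1 -> COPY to pp4. 5 ppages; refcounts: pp0:1 pp1:1 pp2:1 pp3:2 pp4:1
Op 7: write(P0, v1, 132). refcount(pp1)=1 -> write in place. 5 ppages; refcounts: pp0:1 pp1:1 pp2:1 pp3:2 pp4:1
Op 8: read(P2, v0) -> 121. No state change.

yes yes yes no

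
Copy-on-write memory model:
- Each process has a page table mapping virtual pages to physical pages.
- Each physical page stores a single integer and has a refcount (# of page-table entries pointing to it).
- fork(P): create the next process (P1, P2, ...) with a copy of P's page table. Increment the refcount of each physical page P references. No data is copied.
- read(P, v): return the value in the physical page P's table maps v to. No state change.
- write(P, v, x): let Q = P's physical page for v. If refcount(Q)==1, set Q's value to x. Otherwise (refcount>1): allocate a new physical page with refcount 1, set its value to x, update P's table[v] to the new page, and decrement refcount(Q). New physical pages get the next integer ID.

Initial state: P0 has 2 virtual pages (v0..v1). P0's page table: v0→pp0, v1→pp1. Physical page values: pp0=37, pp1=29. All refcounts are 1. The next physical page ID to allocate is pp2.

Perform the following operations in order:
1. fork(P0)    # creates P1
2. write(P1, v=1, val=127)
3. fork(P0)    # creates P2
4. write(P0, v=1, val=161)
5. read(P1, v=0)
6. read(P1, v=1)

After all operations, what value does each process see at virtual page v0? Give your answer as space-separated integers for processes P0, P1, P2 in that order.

Op 1: fork(P0) -> P1. 2 ppages; refcounts: pp0:2 pp1:2
Op 2: write(P1, v1, 127). refcount(pp1)=2>1 -> COPY to pp2. 3 ppages; refcounts: pp0:2 pp1:1 pp2:1
Op 3: fork(P0) -> P2. 3 ppages; refcounts: pp0:3 pp1:2 pp2:1
Op 4: write(P0, v1, 161). refcount(pp1)=2>1 -> COPY to pp3. 4 ppages; refcounts: pp0:3 pp1:1 pp2:1 pp3:1
Op 5: read(P1, v0) -> 37. No state change.
Op 6: read(P1, v1) -> 127. No state change.
P0: v0 -> pp0 = 37
P1: v0 -> pp0 = 37
P2: v0 -> pp0 = 37

Answer: 37 37 37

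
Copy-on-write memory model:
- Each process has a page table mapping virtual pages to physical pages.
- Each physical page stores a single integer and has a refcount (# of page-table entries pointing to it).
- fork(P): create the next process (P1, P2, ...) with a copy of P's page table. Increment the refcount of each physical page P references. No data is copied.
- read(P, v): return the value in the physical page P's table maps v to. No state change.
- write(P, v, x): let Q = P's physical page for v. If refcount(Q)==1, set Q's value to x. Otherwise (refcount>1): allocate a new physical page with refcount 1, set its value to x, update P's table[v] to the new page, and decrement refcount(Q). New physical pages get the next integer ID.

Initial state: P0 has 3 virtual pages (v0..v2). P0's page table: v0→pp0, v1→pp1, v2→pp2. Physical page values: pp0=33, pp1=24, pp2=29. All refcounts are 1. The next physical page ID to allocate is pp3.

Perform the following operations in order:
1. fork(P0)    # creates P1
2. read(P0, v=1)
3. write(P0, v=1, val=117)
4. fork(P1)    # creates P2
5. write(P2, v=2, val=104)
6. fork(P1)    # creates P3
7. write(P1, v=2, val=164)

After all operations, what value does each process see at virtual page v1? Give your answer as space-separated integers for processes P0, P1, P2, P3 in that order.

Answer: 117 24 24 24

Derivation:
Op 1: fork(P0) -> P1. 3 ppages; refcounts: pp0:2 pp1:2 pp2:2
Op 2: read(P0, v1) -> 24. No state change.
Op 3: write(P0, v1, 117). refcount(pp1)=2>1 -> COPY to pp3. 4 ppages; refcounts: pp0:2 pp1:1 pp2:2 pp3:1
Op 4: fork(P1) -> P2. 4 ppages; refcounts: pp0:3 pp1:2 pp2:3 pp3:1
Op 5: write(P2, v2, 104). refcount(pp2)=3>1 -> COPY to pp4. 5 ppages; refcounts: pp0:3 pp1:2 pp2:2 pp3:1 pp4:1
Op 6: fork(P1) -> P3. 5 ppages; refcounts: pp0:4 pp1:3 pp2:3 pp3:1 pp4:1
Op 7: write(P1, v2, 164). refcount(pp2)=3>1 -> COPY to pp5. 6 ppages; refcounts: pp0:4 pp1:3 pp2:2 pp3:1 pp4:1 pp5:1
P0: v1 -> pp3 = 117
P1: v1 -> pp1 = 24
P2: v1 -> pp1 = 24
P3: v1 -> pp1 = 24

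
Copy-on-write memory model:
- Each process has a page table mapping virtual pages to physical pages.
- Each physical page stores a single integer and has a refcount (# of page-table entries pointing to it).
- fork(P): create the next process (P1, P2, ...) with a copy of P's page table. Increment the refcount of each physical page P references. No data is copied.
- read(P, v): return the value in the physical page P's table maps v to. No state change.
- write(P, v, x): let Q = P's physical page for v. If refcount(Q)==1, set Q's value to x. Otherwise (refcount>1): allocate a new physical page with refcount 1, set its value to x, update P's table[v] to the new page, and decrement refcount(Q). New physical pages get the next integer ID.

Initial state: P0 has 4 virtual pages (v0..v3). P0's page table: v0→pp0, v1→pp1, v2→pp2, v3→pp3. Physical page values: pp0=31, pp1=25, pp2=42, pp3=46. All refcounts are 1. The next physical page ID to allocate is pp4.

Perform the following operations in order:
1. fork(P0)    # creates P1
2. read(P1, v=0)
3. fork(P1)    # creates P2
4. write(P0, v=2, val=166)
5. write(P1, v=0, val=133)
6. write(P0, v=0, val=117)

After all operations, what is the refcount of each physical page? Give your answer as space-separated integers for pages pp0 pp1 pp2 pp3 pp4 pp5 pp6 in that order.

Answer: 1 3 2 3 1 1 1

Derivation:
Op 1: fork(P0) -> P1. 4 ppages; refcounts: pp0:2 pp1:2 pp2:2 pp3:2
Op 2: read(P1, v0) -> 31. No state change.
Op 3: fork(P1) -> P2. 4 ppages; refcounts: pp0:3 pp1:3 pp2:3 pp3:3
Op 4: write(P0, v2, 166). refcount(pp2)=3>1 -> COPY to pp4. 5 ppages; refcounts: pp0:3 pp1:3 pp2:2 pp3:3 pp4:1
Op 5: write(P1, v0, 133). refcount(pp0)=3>1 -> COPY to pp5. 6 ppages; refcounts: pp0:2 pp1:3 pp2:2 pp3:3 pp4:1 pp5:1
Op 6: write(P0, v0, 117). refcount(pp0)=2>1 -> COPY to pp6. 7 ppages; refcounts: pp0:1 pp1:3 pp2:2 pp3:3 pp4:1 pp5:1 pp6:1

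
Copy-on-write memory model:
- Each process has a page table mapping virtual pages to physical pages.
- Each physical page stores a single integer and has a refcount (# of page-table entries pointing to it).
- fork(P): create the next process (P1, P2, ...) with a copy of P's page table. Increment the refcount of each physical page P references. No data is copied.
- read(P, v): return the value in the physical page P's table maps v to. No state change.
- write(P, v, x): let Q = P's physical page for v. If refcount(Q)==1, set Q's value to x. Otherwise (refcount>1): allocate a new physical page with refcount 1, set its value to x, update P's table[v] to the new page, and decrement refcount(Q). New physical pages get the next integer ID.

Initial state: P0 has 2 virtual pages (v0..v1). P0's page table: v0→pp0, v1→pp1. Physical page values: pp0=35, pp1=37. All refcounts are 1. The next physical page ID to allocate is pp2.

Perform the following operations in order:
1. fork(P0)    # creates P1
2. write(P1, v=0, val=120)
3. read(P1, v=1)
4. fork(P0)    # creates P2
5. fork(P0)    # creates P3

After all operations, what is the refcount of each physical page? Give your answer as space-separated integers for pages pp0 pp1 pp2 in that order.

Answer: 3 4 1

Derivation:
Op 1: fork(P0) -> P1. 2 ppages; refcounts: pp0:2 pp1:2
Op 2: write(P1, v0, 120). refcount(pp0)=2>1 -> COPY to pp2. 3 ppages; refcounts: pp0:1 pp1:2 pp2:1
Op 3: read(P1, v1) -> 37. No state change.
Op 4: fork(P0) -> P2. 3 ppages; refcounts: pp0:2 pp1:3 pp2:1
Op 5: fork(P0) -> P3. 3 ppages; refcounts: pp0:3 pp1:4 pp2:1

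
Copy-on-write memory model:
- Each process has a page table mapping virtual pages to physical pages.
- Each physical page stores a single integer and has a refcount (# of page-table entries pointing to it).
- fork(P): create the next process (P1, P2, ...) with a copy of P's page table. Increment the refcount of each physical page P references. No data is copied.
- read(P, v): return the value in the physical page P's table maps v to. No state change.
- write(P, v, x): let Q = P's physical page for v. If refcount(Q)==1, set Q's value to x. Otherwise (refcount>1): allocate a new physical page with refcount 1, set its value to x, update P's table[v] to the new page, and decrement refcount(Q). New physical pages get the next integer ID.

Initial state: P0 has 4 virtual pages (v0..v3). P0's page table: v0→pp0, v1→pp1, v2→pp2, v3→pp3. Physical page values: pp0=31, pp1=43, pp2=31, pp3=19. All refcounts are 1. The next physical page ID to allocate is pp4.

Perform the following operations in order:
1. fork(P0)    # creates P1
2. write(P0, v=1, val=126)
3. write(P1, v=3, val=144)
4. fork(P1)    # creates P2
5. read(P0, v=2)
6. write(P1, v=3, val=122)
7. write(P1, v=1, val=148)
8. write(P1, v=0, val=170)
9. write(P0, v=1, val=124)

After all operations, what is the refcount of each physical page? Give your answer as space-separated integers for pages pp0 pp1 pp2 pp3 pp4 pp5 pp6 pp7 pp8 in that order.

Answer: 2 1 3 1 1 1 1 1 1

Derivation:
Op 1: fork(P0) -> P1. 4 ppages; refcounts: pp0:2 pp1:2 pp2:2 pp3:2
Op 2: write(P0, v1, 126). refcount(pp1)=2>1 -> COPY to pp4. 5 ppages; refcounts: pp0:2 pp1:1 pp2:2 pp3:2 pp4:1
Op 3: write(P1, v3, 144). refcount(pp3)=2>1 -> COPY to pp5. 6 ppages; refcounts: pp0:2 pp1:1 pp2:2 pp3:1 pp4:1 pp5:1
Op 4: fork(P1) -> P2. 6 ppages; refcounts: pp0:3 pp1:2 pp2:3 pp3:1 pp4:1 pp5:2
Op 5: read(P0, v2) -> 31. No state change.
Op 6: write(P1, v3, 122). refcount(pp5)=2>1 -> COPY to pp6. 7 ppages; refcounts: pp0:3 pp1:2 pp2:3 pp3:1 pp4:1 pp5:1 pp6:1
Op 7: write(P1, v1, 148). refcount(pp1)=2>1 -> COPY to pp7. 8 ppages; refcounts: pp0:3 pp1:1 pp2:3 pp3:1 pp4:1 pp5:1 pp6:1 pp7:1
Op 8: write(P1, v0, 170). refcount(pp0)=3>1 -> COPY to pp8. 9 ppages; refcounts: pp0:2 pp1:1 pp2:3 pp3:1 pp4:1 pp5:1 pp6:1 pp7:1 pp8:1
Op 9: write(P0, v1, 124). refcount(pp4)=1 -> write in place. 9 ppages; refcounts: pp0:2 pp1:1 pp2:3 pp3:1 pp4:1 pp5:1 pp6:1 pp7:1 pp8:1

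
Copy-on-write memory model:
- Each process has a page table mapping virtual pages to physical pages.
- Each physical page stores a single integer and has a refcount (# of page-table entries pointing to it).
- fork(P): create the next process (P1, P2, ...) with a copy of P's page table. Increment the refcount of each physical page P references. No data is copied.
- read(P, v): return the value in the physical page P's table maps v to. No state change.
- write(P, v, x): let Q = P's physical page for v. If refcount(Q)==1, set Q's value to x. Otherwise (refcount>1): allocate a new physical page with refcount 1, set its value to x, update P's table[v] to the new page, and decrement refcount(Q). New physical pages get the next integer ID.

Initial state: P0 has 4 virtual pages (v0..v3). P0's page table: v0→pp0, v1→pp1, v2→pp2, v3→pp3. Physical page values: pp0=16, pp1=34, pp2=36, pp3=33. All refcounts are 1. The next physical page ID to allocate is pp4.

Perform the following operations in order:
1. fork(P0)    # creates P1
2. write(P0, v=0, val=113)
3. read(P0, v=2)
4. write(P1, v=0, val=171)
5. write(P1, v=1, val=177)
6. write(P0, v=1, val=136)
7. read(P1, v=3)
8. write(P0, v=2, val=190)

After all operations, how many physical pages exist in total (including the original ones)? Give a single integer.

Op 1: fork(P0) -> P1. 4 ppages; refcounts: pp0:2 pp1:2 pp2:2 pp3:2
Op 2: write(P0, v0, 113). refcount(pp0)=2>1 -> COPY to pp4. 5 ppages; refcounts: pp0:1 pp1:2 pp2:2 pp3:2 pp4:1
Op 3: read(P0, v2) -> 36. No state change.
Op 4: write(P1, v0, 171). refcount(pp0)=1 -> write in place. 5 ppages; refcounts: pp0:1 pp1:2 pp2:2 pp3:2 pp4:1
Op 5: write(P1, v1, 177). refcount(pp1)=2>1 -> COPY to pp5. 6 ppages; refcounts: pp0:1 pp1:1 pp2:2 pp3:2 pp4:1 pp5:1
Op 6: write(P0, v1, 136). refcount(pp1)=1 -> write in place. 6 ppages; refcounts: pp0:1 pp1:1 pp2:2 pp3:2 pp4:1 pp5:1
Op 7: read(P1, v3) -> 33. No state change.
Op 8: write(P0, v2, 190). refcount(pp2)=2>1 -> COPY to pp6. 7 ppages; refcounts: pp0:1 pp1:1 pp2:1 pp3:2 pp4:1 pp5:1 pp6:1

Answer: 7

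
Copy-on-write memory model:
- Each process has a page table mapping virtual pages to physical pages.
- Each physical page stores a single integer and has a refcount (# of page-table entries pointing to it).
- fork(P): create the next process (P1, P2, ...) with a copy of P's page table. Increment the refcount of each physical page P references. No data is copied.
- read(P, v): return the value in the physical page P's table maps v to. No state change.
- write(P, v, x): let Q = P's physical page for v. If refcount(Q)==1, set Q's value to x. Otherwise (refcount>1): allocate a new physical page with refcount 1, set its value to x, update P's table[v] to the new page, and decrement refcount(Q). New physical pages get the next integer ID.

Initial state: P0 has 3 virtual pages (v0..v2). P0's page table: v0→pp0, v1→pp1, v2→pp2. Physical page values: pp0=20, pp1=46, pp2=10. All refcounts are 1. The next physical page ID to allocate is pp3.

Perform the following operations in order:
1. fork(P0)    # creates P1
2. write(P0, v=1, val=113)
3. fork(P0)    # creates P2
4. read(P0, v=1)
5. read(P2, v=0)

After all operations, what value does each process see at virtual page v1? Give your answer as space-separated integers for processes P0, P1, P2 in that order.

Answer: 113 46 113

Derivation:
Op 1: fork(P0) -> P1. 3 ppages; refcounts: pp0:2 pp1:2 pp2:2
Op 2: write(P0, v1, 113). refcount(pp1)=2>1 -> COPY to pp3. 4 ppages; refcounts: pp0:2 pp1:1 pp2:2 pp3:1
Op 3: fork(P0) -> P2. 4 ppages; refcounts: pp0:3 pp1:1 pp2:3 pp3:2
Op 4: read(P0, v1) -> 113. No state change.
Op 5: read(P2, v0) -> 20. No state change.
P0: v1 -> pp3 = 113
P1: v1 -> pp1 = 46
P2: v1 -> pp3 = 113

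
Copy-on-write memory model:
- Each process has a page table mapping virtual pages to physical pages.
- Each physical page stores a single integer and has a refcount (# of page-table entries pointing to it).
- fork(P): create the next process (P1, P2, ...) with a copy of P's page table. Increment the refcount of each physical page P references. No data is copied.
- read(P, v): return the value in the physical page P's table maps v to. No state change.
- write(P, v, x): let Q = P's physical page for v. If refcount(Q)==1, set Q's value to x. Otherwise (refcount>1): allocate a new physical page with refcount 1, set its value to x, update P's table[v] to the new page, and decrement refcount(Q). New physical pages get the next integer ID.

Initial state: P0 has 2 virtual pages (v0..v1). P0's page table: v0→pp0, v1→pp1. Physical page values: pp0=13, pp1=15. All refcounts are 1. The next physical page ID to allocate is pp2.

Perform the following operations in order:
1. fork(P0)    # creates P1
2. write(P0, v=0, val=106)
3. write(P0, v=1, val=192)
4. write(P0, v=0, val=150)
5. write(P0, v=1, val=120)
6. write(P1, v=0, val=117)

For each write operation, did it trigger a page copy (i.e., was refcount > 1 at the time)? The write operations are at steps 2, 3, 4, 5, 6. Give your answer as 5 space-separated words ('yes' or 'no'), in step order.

Op 1: fork(P0) -> P1. 2 ppages; refcounts: pp0:2 pp1:2
Op 2: write(P0, v0, 106). refcount(pp0)=2>1 -> COPY to pp2. 3 ppages; refcounts: pp0:1 pp1:2 pp2:1
Op 3: write(P0, v1, 192). refcount(pp1)=2>1 -> COPY to pp3. 4 ppages; refcounts: pp0:1 pp1:1 pp2:1 pp3:1
Op 4: write(P0, v0, 150). refcount(pp2)=1 -> write in place. 4 ppages; refcounts: pp0:1 pp1:1 pp2:1 pp3:1
Op 5: write(P0, v1, 120). refcount(pp3)=1 -> write in place. 4 ppages; refcounts: pp0:1 pp1:1 pp2:1 pp3:1
Op 6: write(P1, v0, 117). refcount(pp0)=1 -> write in place. 4 ppages; refcounts: pp0:1 pp1:1 pp2:1 pp3:1

yes yes no no no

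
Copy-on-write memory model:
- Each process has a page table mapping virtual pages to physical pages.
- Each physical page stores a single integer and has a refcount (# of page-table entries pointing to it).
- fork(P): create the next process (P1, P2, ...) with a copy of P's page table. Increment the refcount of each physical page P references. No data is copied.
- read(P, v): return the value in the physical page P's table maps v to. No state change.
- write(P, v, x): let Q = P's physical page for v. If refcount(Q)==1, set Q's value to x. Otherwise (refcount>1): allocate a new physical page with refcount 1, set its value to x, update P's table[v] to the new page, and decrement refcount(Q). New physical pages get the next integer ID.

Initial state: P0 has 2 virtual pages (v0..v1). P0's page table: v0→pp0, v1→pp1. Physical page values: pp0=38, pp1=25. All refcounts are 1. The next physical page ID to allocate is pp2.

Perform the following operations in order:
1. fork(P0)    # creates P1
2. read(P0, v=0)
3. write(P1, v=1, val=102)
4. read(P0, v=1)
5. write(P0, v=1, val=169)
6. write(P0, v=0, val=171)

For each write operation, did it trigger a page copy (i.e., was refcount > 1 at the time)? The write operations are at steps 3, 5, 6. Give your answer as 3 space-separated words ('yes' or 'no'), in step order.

Op 1: fork(P0) -> P1. 2 ppages; refcounts: pp0:2 pp1:2
Op 2: read(P0, v0) -> 38. No state change.
Op 3: write(P1, v1, 102). refcount(pp1)=2>1 -> COPY to pp2. 3 ppages; refcounts: pp0:2 pp1:1 pp2:1
Op 4: read(P0, v1) -> 25. No state change.
Op 5: write(P0, v1, 169). refcount(pp1)=1 -> write in place. 3 ppages; refcounts: pp0:2 pp1:1 pp2:1
Op 6: write(P0, v0, 171). refcount(pp0)=2>1 -> COPY to pp3. 4 ppages; refcounts: pp0:1 pp1:1 pp2:1 pp3:1

yes no yes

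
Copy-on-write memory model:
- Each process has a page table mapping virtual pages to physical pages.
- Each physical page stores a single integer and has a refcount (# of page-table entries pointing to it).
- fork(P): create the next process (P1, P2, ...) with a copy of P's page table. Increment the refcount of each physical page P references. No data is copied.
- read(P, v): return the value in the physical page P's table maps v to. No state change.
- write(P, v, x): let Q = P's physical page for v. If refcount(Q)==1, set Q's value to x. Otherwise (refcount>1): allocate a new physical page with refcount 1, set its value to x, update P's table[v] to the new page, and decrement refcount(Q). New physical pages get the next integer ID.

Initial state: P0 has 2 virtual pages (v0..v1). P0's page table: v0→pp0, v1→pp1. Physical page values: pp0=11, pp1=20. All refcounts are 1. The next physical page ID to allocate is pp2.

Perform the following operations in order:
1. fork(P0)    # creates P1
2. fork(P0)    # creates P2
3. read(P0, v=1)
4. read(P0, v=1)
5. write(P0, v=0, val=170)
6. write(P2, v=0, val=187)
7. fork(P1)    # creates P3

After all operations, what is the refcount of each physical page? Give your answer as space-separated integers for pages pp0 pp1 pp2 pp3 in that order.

Answer: 2 4 1 1

Derivation:
Op 1: fork(P0) -> P1. 2 ppages; refcounts: pp0:2 pp1:2
Op 2: fork(P0) -> P2. 2 ppages; refcounts: pp0:3 pp1:3
Op 3: read(P0, v1) -> 20. No state change.
Op 4: read(P0, v1) -> 20. No state change.
Op 5: write(P0, v0, 170). refcount(pp0)=3>1 -> COPY to pp2. 3 ppages; refcounts: pp0:2 pp1:3 pp2:1
Op 6: write(P2, v0, 187). refcount(pp0)=2>1 -> COPY to pp3. 4 ppages; refcounts: pp0:1 pp1:3 pp2:1 pp3:1
Op 7: fork(P1) -> P3. 4 ppages; refcounts: pp0:2 pp1:4 pp2:1 pp3:1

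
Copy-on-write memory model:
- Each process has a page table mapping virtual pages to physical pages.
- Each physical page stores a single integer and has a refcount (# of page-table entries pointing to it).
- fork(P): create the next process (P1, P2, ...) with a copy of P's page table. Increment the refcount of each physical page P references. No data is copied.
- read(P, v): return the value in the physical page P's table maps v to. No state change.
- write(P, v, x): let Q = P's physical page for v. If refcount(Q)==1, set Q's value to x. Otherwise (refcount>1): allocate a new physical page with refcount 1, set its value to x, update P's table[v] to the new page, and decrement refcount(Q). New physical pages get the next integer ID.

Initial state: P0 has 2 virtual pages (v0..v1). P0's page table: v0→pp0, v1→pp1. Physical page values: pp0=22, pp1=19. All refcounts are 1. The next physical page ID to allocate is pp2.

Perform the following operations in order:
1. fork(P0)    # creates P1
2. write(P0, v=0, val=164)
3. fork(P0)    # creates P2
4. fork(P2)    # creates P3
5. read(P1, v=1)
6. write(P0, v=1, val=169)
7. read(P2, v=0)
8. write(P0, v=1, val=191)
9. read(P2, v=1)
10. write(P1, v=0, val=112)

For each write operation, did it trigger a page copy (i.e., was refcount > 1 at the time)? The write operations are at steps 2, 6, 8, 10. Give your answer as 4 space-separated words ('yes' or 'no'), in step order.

Op 1: fork(P0) -> P1. 2 ppages; refcounts: pp0:2 pp1:2
Op 2: write(P0, v0, 164). refcount(pp0)=2>1 -> COPY to pp2. 3 ppages; refcounts: pp0:1 pp1:2 pp2:1
Op 3: fork(P0) -> P2. 3 ppages; refcounts: pp0:1 pp1:3 pp2:2
Op 4: fork(P2) -> P3. 3 ppages; refcounts: pp0:1 pp1:4 pp2:3
Op 5: read(P1, v1) -> 19. No state change.
Op 6: write(P0, v1, 169). refcount(pp1)=4>1 -> COPY to pp3. 4 ppages; refcounts: pp0:1 pp1:3 pp2:3 pp3:1
Op 7: read(P2, v0) -> 164. No state change.
Op 8: write(P0, v1, 191). refcount(pp3)=1 -> write in place. 4 ppages; refcounts: pp0:1 pp1:3 pp2:3 pp3:1
Op 9: read(P2, v1) -> 19. No state change.
Op 10: write(P1, v0, 112). refcount(pp0)=1 -> write in place. 4 ppages; refcounts: pp0:1 pp1:3 pp2:3 pp3:1

yes yes no no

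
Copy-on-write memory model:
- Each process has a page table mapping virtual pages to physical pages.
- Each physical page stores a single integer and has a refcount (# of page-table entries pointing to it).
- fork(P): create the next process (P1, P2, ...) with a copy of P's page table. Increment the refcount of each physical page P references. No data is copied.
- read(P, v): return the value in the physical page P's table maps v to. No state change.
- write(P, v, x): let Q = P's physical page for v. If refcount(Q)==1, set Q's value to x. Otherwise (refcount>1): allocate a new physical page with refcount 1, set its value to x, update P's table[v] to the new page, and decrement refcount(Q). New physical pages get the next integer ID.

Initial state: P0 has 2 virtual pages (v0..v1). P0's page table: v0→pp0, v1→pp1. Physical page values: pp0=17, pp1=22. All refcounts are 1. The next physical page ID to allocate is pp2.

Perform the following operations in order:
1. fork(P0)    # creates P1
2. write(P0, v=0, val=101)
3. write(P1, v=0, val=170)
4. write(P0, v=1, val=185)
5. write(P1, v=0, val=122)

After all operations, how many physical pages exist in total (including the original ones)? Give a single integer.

Answer: 4

Derivation:
Op 1: fork(P0) -> P1. 2 ppages; refcounts: pp0:2 pp1:2
Op 2: write(P0, v0, 101). refcount(pp0)=2>1 -> COPY to pp2. 3 ppages; refcounts: pp0:1 pp1:2 pp2:1
Op 3: write(P1, v0, 170). refcount(pp0)=1 -> write in place. 3 ppages; refcounts: pp0:1 pp1:2 pp2:1
Op 4: write(P0, v1, 185). refcount(pp1)=2>1 -> COPY to pp3. 4 ppages; refcounts: pp0:1 pp1:1 pp2:1 pp3:1
Op 5: write(P1, v0, 122). refcount(pp0)=1 -> write in place. 4 ppages; refcounts: pp0:1 pp1:1 pp2:1 pp3:1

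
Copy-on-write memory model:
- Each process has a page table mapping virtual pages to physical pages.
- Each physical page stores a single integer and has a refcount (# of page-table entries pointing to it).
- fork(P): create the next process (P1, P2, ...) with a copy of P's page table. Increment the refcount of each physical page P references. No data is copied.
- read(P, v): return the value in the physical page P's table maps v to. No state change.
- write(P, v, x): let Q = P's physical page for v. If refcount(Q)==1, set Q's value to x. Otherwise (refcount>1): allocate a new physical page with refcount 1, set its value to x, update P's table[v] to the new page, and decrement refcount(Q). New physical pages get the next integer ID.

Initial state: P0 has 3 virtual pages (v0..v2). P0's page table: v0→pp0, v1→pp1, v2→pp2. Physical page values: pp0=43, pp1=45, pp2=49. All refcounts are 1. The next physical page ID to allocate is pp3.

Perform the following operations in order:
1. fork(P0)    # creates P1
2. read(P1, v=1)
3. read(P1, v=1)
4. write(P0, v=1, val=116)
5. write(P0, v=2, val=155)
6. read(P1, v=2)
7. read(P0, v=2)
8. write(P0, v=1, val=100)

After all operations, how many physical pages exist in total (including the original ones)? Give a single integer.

Answer: 5

Derivation:
Op 1: fork(P0) -> P1. 3 ppages; refcounts: pp0:2 pp1:2 pp2:2
Op 2: read(P1, v1) -> 45. No state change.
Op 3: read(P1, v1) -> 45. No state change.
Op 4: write(P0, v1, 116). refcount(pp1)=2>1 -> COPY to pp3. 4 ppages; refcounts: pp0:2 pp1:1 pp2:2 pp3:1
Op 5: write(P0, v2, 155). refcount(pp2)=2>1 -> COPY to pp4. 5 ppages; refcounts: pp0:2 pp1:1 pp2:1 pp3:1 pp4:1
Op 6: read(P1, v2) -> 49. No state change.
Op 7: read(P0, v2) -> 155. No state change.
Op 8: write(P0, v1, 100). refcount(pp3)=1 -> write in place. 5 ppages; refcounts: pp0:2 pp1:1 pp2:1 pp3:1 pp4:1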